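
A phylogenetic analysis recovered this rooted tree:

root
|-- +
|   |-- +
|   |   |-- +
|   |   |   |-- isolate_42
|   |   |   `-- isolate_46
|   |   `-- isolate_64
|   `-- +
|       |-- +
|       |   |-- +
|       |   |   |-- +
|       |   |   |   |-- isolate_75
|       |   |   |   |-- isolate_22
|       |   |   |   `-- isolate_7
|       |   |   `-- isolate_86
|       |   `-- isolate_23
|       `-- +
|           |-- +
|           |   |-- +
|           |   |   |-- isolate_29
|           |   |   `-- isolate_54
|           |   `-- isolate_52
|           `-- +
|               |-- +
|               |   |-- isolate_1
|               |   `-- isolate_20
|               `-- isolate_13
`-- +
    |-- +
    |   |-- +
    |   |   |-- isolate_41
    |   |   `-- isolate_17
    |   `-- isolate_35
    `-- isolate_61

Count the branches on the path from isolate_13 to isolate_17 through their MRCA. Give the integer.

9

The MRCA of isolate_13 and isolate_17 is the root of the tree.
From isolate_13 up to that node: 5 branches. From isolate_17 up to the same node: 4 branches. Total: 5 + 4 = 9.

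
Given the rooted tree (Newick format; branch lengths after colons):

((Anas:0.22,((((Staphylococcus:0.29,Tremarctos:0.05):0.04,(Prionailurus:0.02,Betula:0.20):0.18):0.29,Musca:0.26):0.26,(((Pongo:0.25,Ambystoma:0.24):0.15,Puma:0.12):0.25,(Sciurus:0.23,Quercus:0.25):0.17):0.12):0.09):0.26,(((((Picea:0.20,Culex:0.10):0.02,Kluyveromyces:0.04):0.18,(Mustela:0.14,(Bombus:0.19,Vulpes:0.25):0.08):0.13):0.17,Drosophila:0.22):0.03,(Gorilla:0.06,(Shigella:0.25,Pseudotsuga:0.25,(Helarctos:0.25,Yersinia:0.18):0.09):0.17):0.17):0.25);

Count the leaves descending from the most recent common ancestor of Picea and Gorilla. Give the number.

12

The MRCA of Picea and Gorilla is the node subtending (((((Picea,Culex),Kluyveromyces),(Mustela,(Bombus,Vulpes))),Drosophila),(Gorilla,(Shigella,Pseudotsuga,(Helarctos,Yersinia)))).
That clade contains 12 terminal taxa: Bombus, Culex, Drosophila, Gorilla, Helarctos, Kluyveromyces, Mustela, Picea, Pseudotsuga, Shigella, Vulpes, Yersinia.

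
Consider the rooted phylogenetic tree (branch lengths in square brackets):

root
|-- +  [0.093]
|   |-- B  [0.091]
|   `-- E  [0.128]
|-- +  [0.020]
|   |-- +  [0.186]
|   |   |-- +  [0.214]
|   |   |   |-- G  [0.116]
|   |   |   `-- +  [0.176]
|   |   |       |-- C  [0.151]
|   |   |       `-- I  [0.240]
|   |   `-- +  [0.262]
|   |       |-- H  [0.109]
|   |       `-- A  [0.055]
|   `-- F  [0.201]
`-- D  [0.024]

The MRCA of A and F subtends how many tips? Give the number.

The MRCA of A and F is the node subtending (((G,(C,I)),(H,A)),F).
That clade contains 6 terminal taxa: A, C, F, G, H, I.

6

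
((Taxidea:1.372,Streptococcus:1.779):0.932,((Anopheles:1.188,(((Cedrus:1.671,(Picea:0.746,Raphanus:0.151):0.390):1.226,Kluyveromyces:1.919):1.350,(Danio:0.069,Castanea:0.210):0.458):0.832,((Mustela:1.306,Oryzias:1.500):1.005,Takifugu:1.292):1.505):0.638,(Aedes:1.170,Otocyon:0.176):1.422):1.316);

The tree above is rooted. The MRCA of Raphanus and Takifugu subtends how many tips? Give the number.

10

The MRCA of Raphanus and Takifugu is the node subtending (Anopheles,(((Cedrus,(Picea,Raphanus)),Kluyveromyces),(Danio,Castanea)),((Mustela,Oryzias),Takifugu)).
That clade contains 10 terminal taxa: Anopheles, Castanea, Cedrus, Danio, Kluyveromyces, Mustela, Oryzias, Picea, Raphanus, Takifugu.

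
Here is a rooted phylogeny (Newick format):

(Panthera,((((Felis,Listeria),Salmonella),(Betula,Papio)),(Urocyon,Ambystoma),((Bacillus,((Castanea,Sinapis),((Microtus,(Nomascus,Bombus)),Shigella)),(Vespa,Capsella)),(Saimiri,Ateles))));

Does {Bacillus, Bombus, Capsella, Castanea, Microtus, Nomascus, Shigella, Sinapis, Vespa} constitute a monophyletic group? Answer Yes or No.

Yes

The most recent common ancestor of these taxa subtends (Bacillus,((Castanea,Sinapis),((Microtus,(Nomascus,Bombus)),Shigella)),(Vespa,Capsella)).
That clade has exactly 9 tips — every listed taxon and nothing else — so the group is monophyletic.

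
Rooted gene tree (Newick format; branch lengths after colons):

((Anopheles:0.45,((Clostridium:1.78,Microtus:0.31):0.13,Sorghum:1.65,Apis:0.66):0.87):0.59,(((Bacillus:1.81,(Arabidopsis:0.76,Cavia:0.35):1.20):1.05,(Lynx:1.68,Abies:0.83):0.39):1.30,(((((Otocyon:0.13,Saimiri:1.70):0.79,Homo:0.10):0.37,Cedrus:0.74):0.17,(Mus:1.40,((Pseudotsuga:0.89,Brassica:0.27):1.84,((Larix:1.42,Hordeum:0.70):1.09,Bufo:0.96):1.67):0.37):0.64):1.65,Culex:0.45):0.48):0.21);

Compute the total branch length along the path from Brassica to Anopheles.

The path runs Brassica → … → MRCA → … → Anopheles; the MRCA is the root of the tree.
Branch lengths along that path: 0.27 + 1.84 + 0.37 + 0.64 + 1.65 + 0.48 + 0.21 + 0.59 + 0.45 = 6.50.

6.50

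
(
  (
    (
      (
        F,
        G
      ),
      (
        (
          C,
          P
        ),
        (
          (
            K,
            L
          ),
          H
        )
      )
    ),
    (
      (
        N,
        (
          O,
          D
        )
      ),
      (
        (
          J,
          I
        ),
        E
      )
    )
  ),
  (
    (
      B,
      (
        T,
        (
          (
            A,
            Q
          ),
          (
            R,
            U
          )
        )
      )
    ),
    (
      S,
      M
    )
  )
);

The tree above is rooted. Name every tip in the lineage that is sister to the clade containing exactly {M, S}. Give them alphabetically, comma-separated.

The clade containing exactly {M, S} attaches to the tree at the node subtending ((B,(T,((A,Q),(R,U)))),(S,M)).
The other lineage descending from that same node — the sister group — is (B,(T,((A,Q),(R,U)))); its 6 tips in alphabetical order are the answer.

A, B, Q, R, T, U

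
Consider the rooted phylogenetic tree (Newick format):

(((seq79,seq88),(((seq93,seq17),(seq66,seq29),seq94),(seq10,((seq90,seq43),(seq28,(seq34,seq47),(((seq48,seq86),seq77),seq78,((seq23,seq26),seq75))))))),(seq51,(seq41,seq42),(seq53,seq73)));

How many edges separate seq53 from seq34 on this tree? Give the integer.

10

The MRCA of seq53 and seq34 is the root of the tree.
From seq53 up to that node: 3 branches. From seq34 up to the same node: 7 branches. Total: 3 + 7 = 10.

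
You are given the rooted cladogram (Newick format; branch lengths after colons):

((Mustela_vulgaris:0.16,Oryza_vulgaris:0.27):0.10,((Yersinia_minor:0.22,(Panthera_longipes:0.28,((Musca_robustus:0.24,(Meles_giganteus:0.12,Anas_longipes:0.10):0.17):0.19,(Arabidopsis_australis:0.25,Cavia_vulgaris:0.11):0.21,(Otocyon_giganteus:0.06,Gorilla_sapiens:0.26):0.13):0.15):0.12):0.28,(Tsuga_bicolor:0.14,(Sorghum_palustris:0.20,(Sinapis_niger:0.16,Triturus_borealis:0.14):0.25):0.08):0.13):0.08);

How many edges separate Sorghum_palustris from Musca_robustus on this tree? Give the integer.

The MRCA of Sorghum_palustris and Musca_robustus is the node subtending ((Yersinia_minor,(Panthera_longipes,((Musca_robustus,(Meles_giganteus,Anas_longipes)),(Arabidopsis_australis,Cavia_vulgaris),(Otocyon_giganteus,Gorilla_sapiens)))),(Tsuga_bicolor,(Sorghum_palustris,(Sinapis_niger,Triturus_borealis)))).
From Sorghum_palustris up to that node: 3 branches. From Musca_robustus up to the same node: 5 branches. Total: 3 + 5 = 8.

8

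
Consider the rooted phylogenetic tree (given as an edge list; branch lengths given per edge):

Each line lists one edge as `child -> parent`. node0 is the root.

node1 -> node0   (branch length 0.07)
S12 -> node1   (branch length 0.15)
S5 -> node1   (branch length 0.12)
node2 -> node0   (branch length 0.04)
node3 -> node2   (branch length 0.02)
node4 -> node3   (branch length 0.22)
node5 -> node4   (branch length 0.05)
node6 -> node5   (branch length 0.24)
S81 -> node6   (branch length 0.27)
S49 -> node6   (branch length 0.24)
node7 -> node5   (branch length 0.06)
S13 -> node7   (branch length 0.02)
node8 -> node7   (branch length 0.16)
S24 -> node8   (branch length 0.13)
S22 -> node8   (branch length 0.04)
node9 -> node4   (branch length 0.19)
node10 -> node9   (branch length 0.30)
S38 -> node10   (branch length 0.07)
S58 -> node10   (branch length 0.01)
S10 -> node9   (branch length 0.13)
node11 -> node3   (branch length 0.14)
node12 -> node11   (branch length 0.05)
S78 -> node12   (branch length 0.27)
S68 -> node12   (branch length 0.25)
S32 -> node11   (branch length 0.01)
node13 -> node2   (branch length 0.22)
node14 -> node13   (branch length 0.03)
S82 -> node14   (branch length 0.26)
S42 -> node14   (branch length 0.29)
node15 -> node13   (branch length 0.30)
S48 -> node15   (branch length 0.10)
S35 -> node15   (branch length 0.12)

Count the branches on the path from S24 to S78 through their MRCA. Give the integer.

8

The MRCA of S24 and S78 is the node subtending ((((S81,S49),(S13,(S24,S22))),((S38,S58),S10)),((S78,S68),S32)).
From S24 up to that node: 5 branches. From S78 up to the same node: 3 branches. Total: 5 + 3 = 8.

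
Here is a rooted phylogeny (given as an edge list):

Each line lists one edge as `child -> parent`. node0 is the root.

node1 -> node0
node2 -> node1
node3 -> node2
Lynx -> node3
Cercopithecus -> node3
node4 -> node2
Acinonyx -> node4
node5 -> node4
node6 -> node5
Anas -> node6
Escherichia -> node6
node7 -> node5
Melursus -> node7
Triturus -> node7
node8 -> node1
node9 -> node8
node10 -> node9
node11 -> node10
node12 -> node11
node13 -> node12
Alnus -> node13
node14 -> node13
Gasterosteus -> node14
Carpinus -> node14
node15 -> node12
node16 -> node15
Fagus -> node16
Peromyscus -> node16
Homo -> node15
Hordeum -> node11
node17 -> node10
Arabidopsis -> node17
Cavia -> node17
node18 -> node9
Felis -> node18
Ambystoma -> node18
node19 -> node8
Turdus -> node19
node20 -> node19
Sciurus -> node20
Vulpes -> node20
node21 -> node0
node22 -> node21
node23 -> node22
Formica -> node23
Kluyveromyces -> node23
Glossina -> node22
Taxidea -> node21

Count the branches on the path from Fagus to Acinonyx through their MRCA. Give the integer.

The MRCA of Fagus and Acinonyx is the node subtending (((Lynx,Cercopithecus),(Acinonyx,((Anas,Escherichia),(Melursus,Triturus)))),((((((Alnus,(Gasterosteus,Carpinus)),((Fagus,Peromyscus),Homo)),Hordeum),(Arabidopsis,Cavia)),(Felis,Ambystoma)),(Turdus,(Sciurus,Vulpes)))).
From Fagus up to that node: 8 branches. From Acinonyx up to the same node: 3 branches. Total: 8 + 3 = 11.

11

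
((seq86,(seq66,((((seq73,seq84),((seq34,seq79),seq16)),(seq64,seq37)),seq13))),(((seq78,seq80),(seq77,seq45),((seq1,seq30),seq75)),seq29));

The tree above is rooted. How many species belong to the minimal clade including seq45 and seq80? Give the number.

The MRCA of seq45 and seq80 is the node subtending ((seq78,seq80),(seq77,seq45),((seq1,seq30),seq75)).
That clade contains 7 terminal taxa: seq1, seq30, seq45, seq75, seq77, seq78, seq80.

7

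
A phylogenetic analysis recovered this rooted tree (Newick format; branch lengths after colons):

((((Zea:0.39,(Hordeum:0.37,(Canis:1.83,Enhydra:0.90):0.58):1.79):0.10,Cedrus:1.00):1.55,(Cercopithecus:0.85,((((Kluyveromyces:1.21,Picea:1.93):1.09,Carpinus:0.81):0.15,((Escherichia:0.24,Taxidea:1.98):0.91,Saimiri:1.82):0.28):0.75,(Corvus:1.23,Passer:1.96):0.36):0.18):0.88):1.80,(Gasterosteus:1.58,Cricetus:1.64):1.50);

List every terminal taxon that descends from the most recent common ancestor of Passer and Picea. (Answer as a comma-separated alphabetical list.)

Carpinus, Corvus, Escherichia, Kluyveromyces, Passer, Picea, Saimiri, Taxidea

Tracing Passer: it sits inside (Corvus,Passer).
Tracing Picea: it sits inside (Kluyveromyces,Picea).
The smallest clade enclosing both is ((((Kluyveromyces,Picea),Carpinus),((Escherichia,Taxidea),Saimiri)),(Corvus,Passer)); the answer is its 8 terminal taxa in alphabetical order.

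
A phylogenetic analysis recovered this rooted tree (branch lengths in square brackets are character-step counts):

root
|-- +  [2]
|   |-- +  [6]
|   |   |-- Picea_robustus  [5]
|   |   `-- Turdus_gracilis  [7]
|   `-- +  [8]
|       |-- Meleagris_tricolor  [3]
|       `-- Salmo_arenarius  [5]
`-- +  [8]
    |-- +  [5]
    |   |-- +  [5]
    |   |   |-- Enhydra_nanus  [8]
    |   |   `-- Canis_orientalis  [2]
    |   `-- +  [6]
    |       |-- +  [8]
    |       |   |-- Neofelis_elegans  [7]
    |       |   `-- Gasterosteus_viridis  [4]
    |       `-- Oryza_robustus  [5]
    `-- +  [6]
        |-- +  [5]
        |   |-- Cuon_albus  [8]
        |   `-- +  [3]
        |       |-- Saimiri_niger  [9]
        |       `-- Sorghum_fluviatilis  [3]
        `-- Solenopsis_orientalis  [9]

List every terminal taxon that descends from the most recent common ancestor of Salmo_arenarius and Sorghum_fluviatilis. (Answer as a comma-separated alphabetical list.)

Canis_orientalis, Cuon_albus, Enhydra_nanus, Gasterosteus_viridis, Meleagris_tricolor, Neofelis_elegans, Oryza_robustus, Picea_robustus, Saimiri_niger, Salmo_arenarius, Solenopsis_orientalis, Sorghum_fluviatilis, Turdus_gracilis

Tracing Salmo_arenarius: it sits inside (Meleagris_tricolor,Salmo_arenarius).
Tracing Sorghum_fluviatilis: it sits inside (Saimiri_niger,Sorghum_fluviatilis).
The smallest clade enclosing both is the whole tree (their MRCA is the root), so the answer is all 13 tips in alphabetical order.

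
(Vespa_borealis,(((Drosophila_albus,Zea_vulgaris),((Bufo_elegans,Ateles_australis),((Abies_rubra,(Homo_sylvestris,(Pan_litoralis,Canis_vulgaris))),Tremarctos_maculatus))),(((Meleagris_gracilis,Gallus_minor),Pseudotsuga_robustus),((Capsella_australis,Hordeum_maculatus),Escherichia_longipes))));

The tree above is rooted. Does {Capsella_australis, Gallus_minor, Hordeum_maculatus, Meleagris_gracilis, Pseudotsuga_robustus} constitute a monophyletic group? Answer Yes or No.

The MRCA of the listed taxa subtends (((Meleagris_gracilis,Gallus_minor),Pseudotsuga_robustus),((Capsella_australis,Hordeum_maculatus),Escherichia_longipes)).
That clade also contains Escherichia_longipes, which is not in the proposed group, so the group is not monophyletic.

No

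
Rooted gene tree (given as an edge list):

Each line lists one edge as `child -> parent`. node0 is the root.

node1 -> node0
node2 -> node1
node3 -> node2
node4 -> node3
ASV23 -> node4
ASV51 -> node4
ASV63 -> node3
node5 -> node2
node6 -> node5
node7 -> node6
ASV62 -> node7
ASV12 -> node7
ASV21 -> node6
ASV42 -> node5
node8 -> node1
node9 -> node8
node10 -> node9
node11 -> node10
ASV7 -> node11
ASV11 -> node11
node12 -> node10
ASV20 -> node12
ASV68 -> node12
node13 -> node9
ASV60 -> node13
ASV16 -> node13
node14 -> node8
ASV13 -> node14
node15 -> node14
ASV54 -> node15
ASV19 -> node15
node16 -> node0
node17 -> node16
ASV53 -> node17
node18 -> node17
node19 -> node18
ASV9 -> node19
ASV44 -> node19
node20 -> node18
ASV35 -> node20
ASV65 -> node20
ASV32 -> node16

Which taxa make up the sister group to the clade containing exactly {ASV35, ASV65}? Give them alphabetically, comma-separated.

ASV44, ASV9

The clade containing exactly {ASV35, ASV65} attaches to the tree at the node subtending ((ASV9,ASV44),(ASV35,ASV65)).
The other lineage descending from that same node — the sister group — is (ASV9,ASV44); its 2 tips in alphabetical order are the answer.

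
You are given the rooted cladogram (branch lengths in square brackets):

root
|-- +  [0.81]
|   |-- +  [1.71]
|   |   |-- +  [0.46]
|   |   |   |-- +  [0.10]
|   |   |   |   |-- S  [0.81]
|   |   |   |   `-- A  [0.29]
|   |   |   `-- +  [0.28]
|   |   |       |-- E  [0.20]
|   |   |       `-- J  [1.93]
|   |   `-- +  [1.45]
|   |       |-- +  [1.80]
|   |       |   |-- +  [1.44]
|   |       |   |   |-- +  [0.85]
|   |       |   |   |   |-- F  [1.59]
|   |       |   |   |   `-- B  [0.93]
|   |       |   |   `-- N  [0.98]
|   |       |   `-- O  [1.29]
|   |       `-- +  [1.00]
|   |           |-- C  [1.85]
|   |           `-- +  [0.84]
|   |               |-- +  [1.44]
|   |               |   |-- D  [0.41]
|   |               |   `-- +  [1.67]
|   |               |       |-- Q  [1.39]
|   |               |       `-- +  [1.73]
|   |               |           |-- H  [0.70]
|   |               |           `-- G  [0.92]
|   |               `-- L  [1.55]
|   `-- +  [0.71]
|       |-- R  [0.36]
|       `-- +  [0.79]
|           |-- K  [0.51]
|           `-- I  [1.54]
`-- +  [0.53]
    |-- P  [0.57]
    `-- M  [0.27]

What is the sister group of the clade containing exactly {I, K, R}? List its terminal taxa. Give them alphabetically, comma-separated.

The clade containing exactly {I, K, R} attaches to the tree at the node subtending ((((S,A),(E,J)),((((F,B),N),O),(C,((D,(Q,(H,G))),L)))),(R,(K,I))).
The other lineage descending from that same node — the sister group — is (((S,A),(E,J)),((((F,B),N),O),(C,((D,(Q,(H,G))),L)))); its 14 tips in alphabetical order are the answer.

A, B, C, D, E, F, G, H, J, L, N, O, Q, S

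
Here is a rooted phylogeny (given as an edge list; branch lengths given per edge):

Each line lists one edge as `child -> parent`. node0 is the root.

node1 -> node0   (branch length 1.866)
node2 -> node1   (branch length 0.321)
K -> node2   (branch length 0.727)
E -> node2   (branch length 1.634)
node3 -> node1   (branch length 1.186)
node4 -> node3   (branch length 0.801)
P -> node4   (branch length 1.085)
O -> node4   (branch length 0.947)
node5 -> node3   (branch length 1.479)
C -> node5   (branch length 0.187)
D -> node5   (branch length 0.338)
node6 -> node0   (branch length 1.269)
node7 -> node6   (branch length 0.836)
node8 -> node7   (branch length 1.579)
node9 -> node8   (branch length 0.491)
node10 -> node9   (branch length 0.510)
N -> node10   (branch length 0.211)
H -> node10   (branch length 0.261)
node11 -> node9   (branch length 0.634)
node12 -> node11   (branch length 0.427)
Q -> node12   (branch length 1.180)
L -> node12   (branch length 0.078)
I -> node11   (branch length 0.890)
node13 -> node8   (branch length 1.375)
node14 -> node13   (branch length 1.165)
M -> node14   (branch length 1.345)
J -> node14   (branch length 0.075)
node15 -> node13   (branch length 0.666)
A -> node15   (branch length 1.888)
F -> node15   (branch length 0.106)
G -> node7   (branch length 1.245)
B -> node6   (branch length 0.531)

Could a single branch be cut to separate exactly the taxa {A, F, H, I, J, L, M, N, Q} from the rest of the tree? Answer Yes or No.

Yes

The most recent common ancestor of these taxa subtends (((N,H),((Q,L),I)),((M,J),(A,F))).
That clade has exactly 9 tips — every listed taxon and nothing else — so the group is monophyletic.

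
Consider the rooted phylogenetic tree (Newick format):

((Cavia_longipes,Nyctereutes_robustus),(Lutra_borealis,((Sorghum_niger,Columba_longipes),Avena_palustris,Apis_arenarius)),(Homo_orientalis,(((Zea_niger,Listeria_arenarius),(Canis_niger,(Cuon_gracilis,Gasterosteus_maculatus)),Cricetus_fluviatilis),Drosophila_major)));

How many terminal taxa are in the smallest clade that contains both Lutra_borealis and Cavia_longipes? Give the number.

15

The MRCA of Lutra_borealis and Cavia_longipes is the root, so the clade is the entire tree.
That clade contains 15 terminal taxa: Apis_arenarius, Avena_palustris, Canis_niger, Cavia_longipes, Columba_longipes, Cricetus_fluviatilis, Cuon_gracilis, Drosophila_major, Gasterosteus_maculatus, Homo_orientalis, Listeria_arenarius, Lutra_borealis, Nyctereutes_robustus, Sorghum_niger, Zea_niger.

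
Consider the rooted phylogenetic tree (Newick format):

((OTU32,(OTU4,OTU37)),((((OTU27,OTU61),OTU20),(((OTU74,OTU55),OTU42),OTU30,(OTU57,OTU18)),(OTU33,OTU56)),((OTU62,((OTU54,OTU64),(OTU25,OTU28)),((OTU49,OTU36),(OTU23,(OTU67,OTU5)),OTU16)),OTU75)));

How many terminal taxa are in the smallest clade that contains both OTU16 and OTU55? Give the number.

The MRCA of OTU16 and OTU55 is the node subtending ((((OTU27,OTU61),OTU20),(((OTU74,OTU55),OTU42),OTU30,(OTU57,OTU18)),(OTU33,OTU56)),((OTU62,((OTU54,OTU64),(OTU25,OTU28)),((OTU49,OTU36),(OTU23,(OTU67,OTU5)),OTU16)),OTU75)).
That clade contains 23 terminal taxa: OTU16, OTU18, OTU20, OTU23, OTU25, OTU27, OTU28, OTU30, OTU33, OTU36, OTU42, OTU49, OTU5, OTU54, OTU55, OTU56, OTU57, OTU61, OTU62, OTU64, OTU67, OTU74, OTU75.

23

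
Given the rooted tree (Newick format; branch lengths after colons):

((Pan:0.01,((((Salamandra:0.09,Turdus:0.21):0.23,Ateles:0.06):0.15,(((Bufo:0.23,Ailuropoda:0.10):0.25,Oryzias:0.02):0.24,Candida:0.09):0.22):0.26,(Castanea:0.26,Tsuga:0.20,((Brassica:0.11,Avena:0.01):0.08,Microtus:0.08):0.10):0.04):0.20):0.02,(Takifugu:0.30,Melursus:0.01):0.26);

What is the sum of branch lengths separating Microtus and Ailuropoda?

The path runs Microtus → … → MRCA → … → Ailuropoda; the MRCA is the node subtending ((((Salamandra,Turdus),Ateles),(((Bufo,Ailuropoda),Oryzias),Candida)),(Castanea,Tsuga,((Brassica,Avena),Microtus))).
Branch lengths along that path: 0.08 + 0.10 + 0.04 + 0.26 + 0.22 + 0.24 + 0.25 + 0.10 = 1.29.

1.29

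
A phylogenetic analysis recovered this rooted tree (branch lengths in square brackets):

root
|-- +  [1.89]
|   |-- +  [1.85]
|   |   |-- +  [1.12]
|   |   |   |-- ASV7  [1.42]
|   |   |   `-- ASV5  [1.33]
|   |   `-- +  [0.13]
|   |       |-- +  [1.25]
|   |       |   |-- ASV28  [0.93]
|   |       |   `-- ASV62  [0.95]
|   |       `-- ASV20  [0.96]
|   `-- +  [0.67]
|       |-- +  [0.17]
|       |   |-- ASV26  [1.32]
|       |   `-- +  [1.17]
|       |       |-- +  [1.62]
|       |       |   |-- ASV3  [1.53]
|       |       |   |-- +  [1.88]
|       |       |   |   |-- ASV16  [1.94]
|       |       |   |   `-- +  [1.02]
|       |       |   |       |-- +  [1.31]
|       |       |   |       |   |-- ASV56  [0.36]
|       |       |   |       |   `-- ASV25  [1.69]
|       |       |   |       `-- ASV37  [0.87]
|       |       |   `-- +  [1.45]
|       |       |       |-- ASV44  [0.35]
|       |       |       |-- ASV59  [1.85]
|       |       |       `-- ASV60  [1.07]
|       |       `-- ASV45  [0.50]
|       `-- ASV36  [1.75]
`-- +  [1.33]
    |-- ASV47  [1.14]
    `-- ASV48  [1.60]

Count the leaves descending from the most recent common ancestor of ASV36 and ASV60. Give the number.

The MRCA of ASV36 and ASV60 is the node subtending ((ASV26,((ASV3,(ASV16,((ASV56,ASV25),ASV37)),(ASV44,ASV59,ASV60)),ASV45)),ASV36).
That clade contains 11 terminal taxa: ASV16, ASV25, ASV26, ASV3, ASV36, ASV37, ASV44, ASV45, ASV56, ASV59, ASV60.

11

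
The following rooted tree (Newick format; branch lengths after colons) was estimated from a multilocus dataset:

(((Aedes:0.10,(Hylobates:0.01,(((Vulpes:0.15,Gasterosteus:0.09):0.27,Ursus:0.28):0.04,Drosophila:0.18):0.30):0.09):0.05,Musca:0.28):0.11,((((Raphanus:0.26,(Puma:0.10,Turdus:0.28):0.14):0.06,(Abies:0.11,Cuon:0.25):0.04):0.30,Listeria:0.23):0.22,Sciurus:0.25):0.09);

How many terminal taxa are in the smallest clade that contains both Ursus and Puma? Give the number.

14

The MRCA of Ursus and Puma is the root, so the clade is the entire tree.
That clade contains 14 terminal taxa: Abies, Aedes, Cuon, Drosophila, Gasterosteus, Hylobates, Listeria, Musca, Puma, Raphanus, Sciurus, Turdus, Ursus, Vulpes.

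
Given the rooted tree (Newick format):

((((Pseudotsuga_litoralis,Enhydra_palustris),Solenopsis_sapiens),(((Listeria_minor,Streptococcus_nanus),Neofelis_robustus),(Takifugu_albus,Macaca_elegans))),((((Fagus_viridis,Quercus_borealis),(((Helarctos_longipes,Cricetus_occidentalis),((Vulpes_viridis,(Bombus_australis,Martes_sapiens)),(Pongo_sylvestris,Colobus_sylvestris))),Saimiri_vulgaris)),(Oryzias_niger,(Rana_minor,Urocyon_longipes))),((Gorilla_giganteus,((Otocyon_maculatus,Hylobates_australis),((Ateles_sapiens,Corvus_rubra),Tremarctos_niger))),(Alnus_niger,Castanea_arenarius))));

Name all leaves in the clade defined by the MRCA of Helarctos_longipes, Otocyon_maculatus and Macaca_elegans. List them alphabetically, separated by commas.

Alnus_niger, Ateles_sapiens, Bombus_australis, Castanea_arenarius, Colobus_sylvestris, Corvus_rubra, Cricetus_occidentalis, Enhydra_palustris, Fagus_viridis, Gorilla_giganteus, Helarctos_longipes, Hylobates_australis, Listeria_minor, Macaca_elegans, Martes_sapiens, Neofelis_robustus, Oryzias_niger, Otocyon_maculatus, Pongo_sylvestris, Pseudotsuga_litoralis, Quercus_borealis, Rana_minor, Saimiri_vulgaris, Solenopsis_sapiens, Streptococcus_nanus, Takifugu_albus, Tremarctos_niger, Urocyon_longipes, Vulpes_viridis

Tracing Helarctos_longipes: it sits inside (Helarctos_longipes,Cricetus_occidentalis).
Tracing Otocyon_maculatus: it sits inside (Otocyon_maculatus,Hylobates_australis).
Tracing Macaca_elegans: it sits inside (Takifugu_albus,Macaca_elegans).
The smallest clade enclosing all 3 is the whole tree (their MRCA is the root), so the answer is all 29 tips in alphabetical order.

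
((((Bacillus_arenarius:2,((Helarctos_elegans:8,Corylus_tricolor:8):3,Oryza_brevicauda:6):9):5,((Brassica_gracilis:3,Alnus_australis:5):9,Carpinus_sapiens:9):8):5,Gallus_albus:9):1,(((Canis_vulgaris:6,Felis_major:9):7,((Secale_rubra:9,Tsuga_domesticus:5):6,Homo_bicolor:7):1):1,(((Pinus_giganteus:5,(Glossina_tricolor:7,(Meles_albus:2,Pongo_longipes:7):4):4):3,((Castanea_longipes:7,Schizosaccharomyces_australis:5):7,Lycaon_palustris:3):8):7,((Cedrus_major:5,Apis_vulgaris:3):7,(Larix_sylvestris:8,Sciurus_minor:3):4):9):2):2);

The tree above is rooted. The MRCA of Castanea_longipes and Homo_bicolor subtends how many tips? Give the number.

The MRCA of Castanea_longipes and Homo_bicolor is the node subtending (((Canis_vulgaris,Felis_major),((Secale_rubra,Tsuga_domesticus),Homo_bicolor)),(((Pinus_giganteus,(Glossina_tricolor,(Meles_albus,Pongo_longipes))),((Castanea_longipes,Schizosaccharomyces_australis),Lycaon_palustris)),((Cedrus_major,Apis_vulgaris),(Larix_sylvestris,Sciurus_minor)))).
That clade contains 16 terminal taxa: Apis_vulgaris, Canis_vulgaris, Castanea_longipes, Cedrus_major, Felis_major, Glossina_tricolor, Homo_bicolor, Larix_sylvestris, Lycaon_palustris, Meles_albus, Pinus_giganteus, Pongo_longipes, Schizosaccharomyces_australis, Sciurus_minor, Secale_rubra, Tsuga_domesticus.

16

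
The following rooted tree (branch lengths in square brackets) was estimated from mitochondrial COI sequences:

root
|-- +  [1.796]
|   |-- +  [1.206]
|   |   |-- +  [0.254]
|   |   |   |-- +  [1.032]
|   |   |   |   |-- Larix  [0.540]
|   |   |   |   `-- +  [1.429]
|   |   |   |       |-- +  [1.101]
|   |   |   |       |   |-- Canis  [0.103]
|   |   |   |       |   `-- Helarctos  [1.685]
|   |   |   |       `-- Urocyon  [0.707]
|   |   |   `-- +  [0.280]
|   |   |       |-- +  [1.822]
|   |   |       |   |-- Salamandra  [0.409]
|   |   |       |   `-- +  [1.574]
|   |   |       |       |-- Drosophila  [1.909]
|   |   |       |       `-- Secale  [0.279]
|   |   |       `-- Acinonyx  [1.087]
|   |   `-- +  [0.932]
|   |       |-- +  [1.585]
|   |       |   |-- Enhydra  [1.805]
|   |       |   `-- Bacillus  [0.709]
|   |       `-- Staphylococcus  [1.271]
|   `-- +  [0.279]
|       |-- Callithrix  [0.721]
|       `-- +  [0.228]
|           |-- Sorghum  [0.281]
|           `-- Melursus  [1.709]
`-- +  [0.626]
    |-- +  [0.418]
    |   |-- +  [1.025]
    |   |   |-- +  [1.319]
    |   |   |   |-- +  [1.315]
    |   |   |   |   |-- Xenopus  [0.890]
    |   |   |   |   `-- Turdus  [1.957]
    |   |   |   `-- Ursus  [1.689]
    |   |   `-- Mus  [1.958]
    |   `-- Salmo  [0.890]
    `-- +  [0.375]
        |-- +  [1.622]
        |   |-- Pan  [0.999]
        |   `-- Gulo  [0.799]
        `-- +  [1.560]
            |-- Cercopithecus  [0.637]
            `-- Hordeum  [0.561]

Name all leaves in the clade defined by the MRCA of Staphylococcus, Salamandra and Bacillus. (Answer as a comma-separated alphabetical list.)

Tracing Staphylococcus: it sits inside ((Enhydra,Bacillus),Staphylococcus).
Tracing Salamandra: it sits inside (Salamandra,(Drosophila,Secale)).
Tracing Bacillus: it sits inside (Enhydra,Bacillus).
The smallest clade enclosing all 3 is (((Larix,((Canis,Helarctos),Urocyon)),((Salamandra,(Drosophila,Secale)),Acinonyx)),((Enhydra,Bacillus),Staphylococcus)); the answer is its 11 terminal taxa in alphabetical order.

Acinonyx, Bacillus, Canis, Drosophila, Enhydra, Helarctos, Larix, Salamandra, Secale, Staphylococcus, Urocyon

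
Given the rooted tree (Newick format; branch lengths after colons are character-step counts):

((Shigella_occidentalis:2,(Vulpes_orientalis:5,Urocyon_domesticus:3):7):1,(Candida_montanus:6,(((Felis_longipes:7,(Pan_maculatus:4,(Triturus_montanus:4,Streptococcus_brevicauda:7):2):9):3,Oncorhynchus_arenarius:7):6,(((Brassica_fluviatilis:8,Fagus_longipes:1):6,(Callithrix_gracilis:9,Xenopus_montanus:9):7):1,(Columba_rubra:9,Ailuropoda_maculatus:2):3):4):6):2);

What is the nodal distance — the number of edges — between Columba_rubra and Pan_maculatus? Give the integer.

The MRCA of Columba_rubra and Pan_maculatus is the node subtending (((Felis_longipes,(Pan_maculatus,(Triturus_montanus,Streptococcus_brevicauda))),Oncorhynchus_arenarius),(((Brassica_fluviatilis,Fagus_longipes),(Callithrix_gracilis,Xenopus_montanus)),(Columba_rubra,Ailuropoda_maculatus))).
From Columba_rubra up to that node: 3 branches. From Pan_maculatus up to the same node: 4 branches. Total: 3 + 4 = 7.

7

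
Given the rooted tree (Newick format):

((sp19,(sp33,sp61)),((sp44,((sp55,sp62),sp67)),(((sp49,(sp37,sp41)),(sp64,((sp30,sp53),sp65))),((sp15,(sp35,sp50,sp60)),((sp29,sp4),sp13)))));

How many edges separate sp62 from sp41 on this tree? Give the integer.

9

The MRCA of sp62 and sp41 is the node subtending ((sp44,((sp55,sp62),sp67)),(((sp49,(sp37,sp41)),(sp64,((sp30,sp53),sp65))),((sp15,(sp35,sp50,sp60)),((sp29,sp4),sp13)))).
From sp62 up to that node: 4 branches. From sp41 up to the same node: 5 branches. Total: 4 + 5 = 9.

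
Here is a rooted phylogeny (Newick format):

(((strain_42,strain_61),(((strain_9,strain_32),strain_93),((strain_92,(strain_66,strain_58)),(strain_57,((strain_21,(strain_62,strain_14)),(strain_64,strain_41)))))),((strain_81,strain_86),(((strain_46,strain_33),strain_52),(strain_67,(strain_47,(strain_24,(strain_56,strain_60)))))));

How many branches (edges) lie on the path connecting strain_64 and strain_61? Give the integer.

The MRCA of strain_64 and strain_61 is the node subtending ((strain_42,strain_61),(((strain_9,strain_32),strain_93),((strain_92,(strain_66,strain_58)),(strain_57,((strain_21,(strain_62,strain_14)),(strain_64,strain_41)))))).
From strain_64 up to that node: 6 branches. From strain_61 up to the same node: 2 branches. Total: 6 + 2 = 8.

8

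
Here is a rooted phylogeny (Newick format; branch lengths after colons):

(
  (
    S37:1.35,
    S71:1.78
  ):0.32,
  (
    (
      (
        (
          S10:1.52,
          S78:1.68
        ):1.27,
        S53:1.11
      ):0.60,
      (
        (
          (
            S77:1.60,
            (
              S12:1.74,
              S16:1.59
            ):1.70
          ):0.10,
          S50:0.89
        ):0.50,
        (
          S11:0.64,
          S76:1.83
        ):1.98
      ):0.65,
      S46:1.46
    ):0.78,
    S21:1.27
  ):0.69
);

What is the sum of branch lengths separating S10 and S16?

7.93

The path runs S10 → … → MRCA → … → S16; the MRCA is the node subtending (((S10,S78),S53),(((S77,(S12,S16)),S50),(S11,S76)),S46).
Branch lengths along that path: 1.52 + 1.27 + 0.60 + 0.65 + 0.50 + 0.10 + 1.70 + 1.59 = 7.93.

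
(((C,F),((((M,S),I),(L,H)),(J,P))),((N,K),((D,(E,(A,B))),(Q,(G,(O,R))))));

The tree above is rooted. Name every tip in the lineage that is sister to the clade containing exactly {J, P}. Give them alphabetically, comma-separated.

H, I, L, M, S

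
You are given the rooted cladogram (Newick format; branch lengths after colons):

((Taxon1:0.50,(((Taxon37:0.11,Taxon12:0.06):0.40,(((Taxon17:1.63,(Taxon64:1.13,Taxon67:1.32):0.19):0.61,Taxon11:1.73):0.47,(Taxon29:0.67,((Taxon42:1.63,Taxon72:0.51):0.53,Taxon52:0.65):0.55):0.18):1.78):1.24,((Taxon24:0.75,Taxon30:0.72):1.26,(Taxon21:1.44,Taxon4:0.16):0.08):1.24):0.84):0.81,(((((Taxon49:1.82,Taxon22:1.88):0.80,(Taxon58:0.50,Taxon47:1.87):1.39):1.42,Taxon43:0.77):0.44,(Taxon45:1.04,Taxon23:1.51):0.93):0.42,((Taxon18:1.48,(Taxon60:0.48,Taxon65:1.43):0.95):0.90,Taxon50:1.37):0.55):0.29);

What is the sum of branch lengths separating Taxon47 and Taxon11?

The path runs Taxon47 → … → MRCA → … → Taxon11; the MRCA is the root of the tree.
Branch lengths along that path: 1.87 + 1.39 + 1.42 + 0.44 + 0.42 + 0.29 + 0.81 + 0.84 + 1.24 + 1.78 + 0.47 + 1.73 = 12.70.

12.70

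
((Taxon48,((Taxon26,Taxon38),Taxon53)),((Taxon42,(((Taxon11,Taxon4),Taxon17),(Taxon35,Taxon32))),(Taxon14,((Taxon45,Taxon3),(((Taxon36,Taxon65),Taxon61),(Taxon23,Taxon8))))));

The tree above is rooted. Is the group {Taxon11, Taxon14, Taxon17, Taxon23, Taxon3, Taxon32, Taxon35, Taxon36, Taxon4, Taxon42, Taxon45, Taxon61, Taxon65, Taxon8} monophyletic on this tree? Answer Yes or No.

Yes

The most recent common ancestor of these taxa subtends ((Taxon42,(((Taxon11,Taxon4),Taxon17),(Taxon35,Taxon32))),(Taxon14,((Taxon45,Taxon3),(((Taxon36,Taxon65),Taxon61),(Taxon23,Taxon8))))).
That clade has exactly 14 tips — every listed taxon and nothing else — so the group is monophyletic.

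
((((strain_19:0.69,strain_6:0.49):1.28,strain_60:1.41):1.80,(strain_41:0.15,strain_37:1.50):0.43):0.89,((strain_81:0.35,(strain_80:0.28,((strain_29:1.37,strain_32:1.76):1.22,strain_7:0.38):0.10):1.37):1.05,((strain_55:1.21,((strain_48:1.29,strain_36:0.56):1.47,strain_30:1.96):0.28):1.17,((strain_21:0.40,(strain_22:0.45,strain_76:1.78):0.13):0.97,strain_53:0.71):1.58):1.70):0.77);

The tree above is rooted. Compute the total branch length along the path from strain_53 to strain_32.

The path runs strain_53 → … → MRCA → … → strain_32; the MRCA is the node subtending ((strain_81,(strain_80,((strain_29,strain_32),strain_7))),((strain_55,((strain_48,strain_36),strain_30)),((strain_21,(strain_22,strain_76)),strain_53))).
Branch lengths along that path: 0.71 + 1.58 + 1.70 + 1.05 + 1.37 + 0.10 + 1.22 + 1.76 = 9.49.

9.49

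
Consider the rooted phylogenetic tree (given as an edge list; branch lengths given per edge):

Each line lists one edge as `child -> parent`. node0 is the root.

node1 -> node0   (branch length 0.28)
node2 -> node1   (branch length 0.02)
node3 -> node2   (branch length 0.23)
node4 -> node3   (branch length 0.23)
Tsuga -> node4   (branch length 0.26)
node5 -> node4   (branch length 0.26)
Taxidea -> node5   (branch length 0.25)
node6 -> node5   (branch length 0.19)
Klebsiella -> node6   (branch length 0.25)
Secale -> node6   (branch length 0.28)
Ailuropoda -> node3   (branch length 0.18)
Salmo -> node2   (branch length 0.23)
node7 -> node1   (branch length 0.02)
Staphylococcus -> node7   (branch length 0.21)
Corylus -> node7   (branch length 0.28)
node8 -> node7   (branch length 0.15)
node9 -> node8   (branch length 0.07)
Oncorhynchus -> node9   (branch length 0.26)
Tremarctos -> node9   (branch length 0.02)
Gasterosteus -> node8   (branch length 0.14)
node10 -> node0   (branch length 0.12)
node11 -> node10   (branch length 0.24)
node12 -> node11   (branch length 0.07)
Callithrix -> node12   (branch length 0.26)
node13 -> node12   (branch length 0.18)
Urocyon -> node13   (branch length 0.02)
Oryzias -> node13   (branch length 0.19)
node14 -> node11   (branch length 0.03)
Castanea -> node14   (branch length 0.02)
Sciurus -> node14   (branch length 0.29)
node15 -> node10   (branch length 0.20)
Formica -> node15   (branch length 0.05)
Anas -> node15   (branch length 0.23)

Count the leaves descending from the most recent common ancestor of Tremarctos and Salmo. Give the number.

11

The MRCA of Tremarctos and Salmo is the node subtending ((((Tsuga,(Taxidea,(Klebsiella,Secale))),Ailuropoda),Salmo),(Staphylococcus,Corylus,((Oncorhynchus,Tremarctos),Gasterosteus))).
That clade contains 11 terminal taxa: Ailuropoda, Corylus, Gasterosteus, Klebsiella, Oncorhynchus, Salmo, Secale, Staphylococcus, Taxidea, Tremarctos, Tsuga.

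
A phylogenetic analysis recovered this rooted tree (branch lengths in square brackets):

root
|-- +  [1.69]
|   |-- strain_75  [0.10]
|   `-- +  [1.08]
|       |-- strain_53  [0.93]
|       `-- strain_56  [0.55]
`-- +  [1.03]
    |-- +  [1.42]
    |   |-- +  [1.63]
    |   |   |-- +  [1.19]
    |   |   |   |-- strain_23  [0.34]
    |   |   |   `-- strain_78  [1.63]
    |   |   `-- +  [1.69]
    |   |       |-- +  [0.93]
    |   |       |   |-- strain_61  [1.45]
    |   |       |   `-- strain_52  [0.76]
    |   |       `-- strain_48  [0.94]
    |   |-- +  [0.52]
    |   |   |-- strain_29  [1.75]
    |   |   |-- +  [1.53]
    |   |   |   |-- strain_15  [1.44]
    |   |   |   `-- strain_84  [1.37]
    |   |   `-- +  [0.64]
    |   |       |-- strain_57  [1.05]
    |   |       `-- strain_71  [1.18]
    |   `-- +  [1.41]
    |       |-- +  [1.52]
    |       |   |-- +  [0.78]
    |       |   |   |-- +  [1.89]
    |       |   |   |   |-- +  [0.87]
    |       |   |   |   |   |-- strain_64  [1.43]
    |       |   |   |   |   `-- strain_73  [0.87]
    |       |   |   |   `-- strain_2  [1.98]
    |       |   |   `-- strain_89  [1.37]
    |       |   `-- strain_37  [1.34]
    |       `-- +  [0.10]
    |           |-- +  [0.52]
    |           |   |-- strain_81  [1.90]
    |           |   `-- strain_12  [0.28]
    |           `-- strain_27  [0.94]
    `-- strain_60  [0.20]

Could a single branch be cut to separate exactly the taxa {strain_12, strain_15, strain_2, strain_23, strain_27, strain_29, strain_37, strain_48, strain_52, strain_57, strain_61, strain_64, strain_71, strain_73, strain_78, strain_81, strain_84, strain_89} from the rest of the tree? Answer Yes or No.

The most recent common ancestor of these taxa subtends (((strain_23,strain_78),((strain_61,strain_52),strain_48)),(strain_29,(strain_15,strain_84),(strain_57,strain_71)),(((((strain_64,strain_73),strain_2),strain_89),strain_37),((strain_81,strain_12),strain_27))).
That clade has exactly 18 tips — every listed taxon and nothing else — so the group is monophyletic.

Yes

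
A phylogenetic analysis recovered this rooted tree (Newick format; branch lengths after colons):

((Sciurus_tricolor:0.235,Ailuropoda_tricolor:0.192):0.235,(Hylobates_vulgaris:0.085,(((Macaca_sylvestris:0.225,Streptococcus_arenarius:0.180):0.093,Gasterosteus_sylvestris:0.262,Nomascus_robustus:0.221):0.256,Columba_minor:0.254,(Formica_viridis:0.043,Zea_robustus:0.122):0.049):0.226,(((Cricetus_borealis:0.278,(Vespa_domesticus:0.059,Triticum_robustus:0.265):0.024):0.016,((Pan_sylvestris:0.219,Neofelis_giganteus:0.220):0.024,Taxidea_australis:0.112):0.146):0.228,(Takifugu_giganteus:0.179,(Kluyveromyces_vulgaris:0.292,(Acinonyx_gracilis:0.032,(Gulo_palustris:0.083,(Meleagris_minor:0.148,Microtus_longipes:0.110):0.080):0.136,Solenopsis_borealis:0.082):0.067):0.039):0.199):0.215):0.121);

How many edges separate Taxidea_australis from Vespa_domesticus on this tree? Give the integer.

5

The MRCA of Taxidea_australis and Vespa_domesticus is the node subtending ((Cricetus_borealis,(Vespa_domesticus,Triticum_robustus)),((Pan_sylvestris,Neofelis_giganteus),Taxidea_australis)).
From Taxidea_australis up to that node: 2 branches. From Vespa_domesticus up to the same node: 3 branches. Total: 2 + 3 = 5.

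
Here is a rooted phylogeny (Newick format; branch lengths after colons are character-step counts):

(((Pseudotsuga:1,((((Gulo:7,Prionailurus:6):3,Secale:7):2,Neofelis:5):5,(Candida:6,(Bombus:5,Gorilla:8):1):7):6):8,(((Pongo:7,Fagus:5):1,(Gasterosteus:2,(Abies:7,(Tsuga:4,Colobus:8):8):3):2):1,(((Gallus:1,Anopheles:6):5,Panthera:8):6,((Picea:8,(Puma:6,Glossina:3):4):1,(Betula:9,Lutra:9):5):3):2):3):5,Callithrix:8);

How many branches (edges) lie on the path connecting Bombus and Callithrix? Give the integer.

7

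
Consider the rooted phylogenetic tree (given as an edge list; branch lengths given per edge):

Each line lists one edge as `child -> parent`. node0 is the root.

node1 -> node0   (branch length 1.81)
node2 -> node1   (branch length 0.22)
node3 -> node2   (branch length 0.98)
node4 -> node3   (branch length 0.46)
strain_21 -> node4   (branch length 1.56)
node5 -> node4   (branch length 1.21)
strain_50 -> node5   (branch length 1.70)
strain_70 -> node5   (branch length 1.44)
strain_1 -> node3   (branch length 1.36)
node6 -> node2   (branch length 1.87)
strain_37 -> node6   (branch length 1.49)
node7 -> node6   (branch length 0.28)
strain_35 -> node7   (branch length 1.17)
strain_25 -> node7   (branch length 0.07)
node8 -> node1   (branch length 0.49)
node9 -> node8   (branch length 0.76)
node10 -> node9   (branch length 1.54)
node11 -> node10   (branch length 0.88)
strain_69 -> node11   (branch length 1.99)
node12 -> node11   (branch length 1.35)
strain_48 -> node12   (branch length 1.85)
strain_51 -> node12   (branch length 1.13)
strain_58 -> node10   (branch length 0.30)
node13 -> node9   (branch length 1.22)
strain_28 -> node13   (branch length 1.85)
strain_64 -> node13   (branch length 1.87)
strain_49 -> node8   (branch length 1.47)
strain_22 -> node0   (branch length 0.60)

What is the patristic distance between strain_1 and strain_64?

The path runs strain_1 → … → MRCA → … → strain_64; the MRCA is the node subtending ((((strain_21,(strain_50,strain_70)),strain_1),(strain_37,(strain_35,strain_25))),((((strain_69,(strain_48,strain_51)),strain_58),(strain_28,strain_64)),strain_49)).
Branch lengths along that path: 1.36 + 0.98 + 0.22 + 0.49 + 0.76 + 1.22 + 1.87 = 6.90.

6.90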